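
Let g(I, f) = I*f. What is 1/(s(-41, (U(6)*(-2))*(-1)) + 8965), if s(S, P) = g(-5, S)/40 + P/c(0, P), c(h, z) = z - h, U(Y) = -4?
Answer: 8/71769 ≈ 0.00011147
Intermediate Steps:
s(S, P) = 1 - S/8 (s(S, P) = -5*S/40 + P/(P - 1*0) = -5*S*(1/40) + P/(P + 0) = -S/8 + P/P = -S/8 + 1 = 1 - S/8)
1/(s(-41, (U(6)*(-2))*(-1)) + 8965) = 1/((1 - ⅛*(-41)) + 8965) = 1/((1 + 41/8) + 8965) = 1/(49/8 + 8965) = 1/(71769/8) = 8/71769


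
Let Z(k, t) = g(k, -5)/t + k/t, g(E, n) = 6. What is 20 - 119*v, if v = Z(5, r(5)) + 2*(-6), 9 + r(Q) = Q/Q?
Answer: 12893/8 ≈ 1611.6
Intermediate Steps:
r(Q) = -8 (r(Q) = -9 + Q/Q = -9 + 1 = -8)
Z(k, t) = 6/t + k/t
v = -107/8 (v = (6 + 5)/(-8) + 2*(-6) = -⅛*11 - 12 = -11/8 - 12 = -107/8 ≈ -13.375)
20 - 119*v = 20 - 119*(-107/8) = 20 + 12733/8 = 12893/8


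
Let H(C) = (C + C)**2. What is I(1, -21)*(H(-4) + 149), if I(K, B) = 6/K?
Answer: 1278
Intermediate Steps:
H(C) = 4*C**2 (H(C) = (2*C)**2 = 4*C**2)
I(1, -21)*(H(-4) + 149) = (6/1)*(4*(-4)**2 + 149) = (6*1)*(4*16 + 149) = 6*(64 + 149) = 6*213 = 1278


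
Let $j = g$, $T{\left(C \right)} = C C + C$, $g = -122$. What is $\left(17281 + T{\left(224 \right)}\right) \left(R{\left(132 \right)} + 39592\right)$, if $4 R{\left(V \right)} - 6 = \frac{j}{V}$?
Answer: $\frac{707443977263}{264} \approx 2.6797 \cdot 10^{9}$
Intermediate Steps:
$T{\left(C \right)} = C + C^{2}$ ($T{\left(C \right)} = C^{2} + C = C + C^{2}$)
$j = -122$
$R{\left(V \right)} = \frac{3}{2} - \frac{61}{2 V}$ ($R{\left(V \right)} = \frac{3}{2} + \frac{\left(-122\right) \frac{1}{V}}{4} = \frac{3}{2} - \frac{61}{2 V}$)
$\left(17281 + T{\left(224 \right)}\right) \left(R{\left(132 \right)} + 39592\right) = \left(17281 + 224 \left(1 + 224\right)\right) \left(\frac{-61 + 3 \cdot 132}{2 \cdot 132} + 39592\right) = \left(17281 + 224 \cdot 225\right) \left(\frac{1}{2} \cdot \frac{1}{132} \left(-61 + 396\right) + 39592\right) = \left(17281 + 50400\right) \left(\frac{1}{2} \cdot \frac{1}{132} \cdot 335 + 39592\right) = 67681 \left(\frac{335}{264} + 39592\right) = 67681 \cdot \frac{10452623}{264} = \frac{707443977263}{264}$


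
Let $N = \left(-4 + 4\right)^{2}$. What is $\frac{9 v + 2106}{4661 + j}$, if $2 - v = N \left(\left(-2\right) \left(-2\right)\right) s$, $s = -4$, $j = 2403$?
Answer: $\frac{531}{1766} \approx 0.30068$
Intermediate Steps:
$N = 0$ ($N = 0^{2} = 0$)
$v = 2$ ($v = 2 - 0 \left(\left(-2\right) \left(-2\right)\right) \left(-4\right) = 2 - 0 \cdot 4 \left(-4\right) = 2 - 0 \left(-4\right) = 2 - 0 = 2 + 0 = 2$)
$\frac{9 v + 2106}{4661 + j} = \frac{9 \cdot 2 + 2106}{4661 + 2403} = \frac{18 + 2106}{7064} = 2124 \cdot \frac{1}{7064} = \frac{531}{1766}$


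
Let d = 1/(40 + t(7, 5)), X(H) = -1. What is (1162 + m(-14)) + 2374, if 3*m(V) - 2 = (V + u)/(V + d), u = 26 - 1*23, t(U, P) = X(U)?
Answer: 5782879/1635 ≈ 3536.9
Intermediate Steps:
t(U, P) = -1
d = 1/39 (d = 1/(40 - 1) = 1/39 ≈ 0.025641)
u = 3 (u = 26 - 23 = 3)
m(V) = ⅔ + (3 + V)/(3*(1/39 + V)) (m(V) = ⅔ + ((V + 3)/(V + 1/39))/3 = ⅔ + ((3 + V)/(1/39 + V))/3 = ⅔ + (3 + V)/(3*(1/39 + V)))
(1162 + m(-14)) + 2374 = (1162 + (119 + 117*(-14))/(3*(1 + 39*(-14)))) + 2374 = (1162 + (119 - 1638)/(3*(1 - 546))) + 2374 = (1162 + (⅓)*(-1519)/(-545)) + 2374 = (1162 + (⅓)*(-1/545)*(-1519)) + 2374 = (1162 + 1519/1635) + 2374 = 1901389/1635 + 2374 = 5782879/1635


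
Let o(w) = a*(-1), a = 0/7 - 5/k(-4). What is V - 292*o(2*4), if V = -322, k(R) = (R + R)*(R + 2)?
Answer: -1653/4 ≈ -413.25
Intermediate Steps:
k(R) = 2*R*(2 + R) (k(R) = (2*R)*(2 + R) = 2*R*(2 + R))
a = -5/16 (a = 0/7 - 5*(-1/(8*(2 - 4))) = 0*(1/7) - 5/(2*(-4)*(-2)) = 0 - 5/16 = -5/16 ≈ -0.31250)
o(w) = 5/16 (o(w) = -5/16*(-1) = 5/16)
V - 292*o(2*4) = -322 - 292*5/16 = -322 - 365/4 = -1653/4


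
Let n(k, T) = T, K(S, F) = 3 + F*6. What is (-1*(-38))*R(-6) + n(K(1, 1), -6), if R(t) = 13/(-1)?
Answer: -500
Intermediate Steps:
K(S, F) = 3 + 6*F
R(t) = -13 (R(t) = 13*(-1) = -13)
(-1*(-38))*R(-6) + n(K(1, 1), -6) = -1*(-38)*(-13) - 6 = 38*(-13) - 6 = -494 - 6 = -500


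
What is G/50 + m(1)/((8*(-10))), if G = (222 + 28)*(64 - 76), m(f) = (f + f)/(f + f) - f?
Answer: -60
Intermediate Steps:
m(f) = 1 - f (m(f) = (2*f)/((2*f)) - f = (2*f)*(1/(2*f)) - f = 1 - f)
G = -3000 (G = 250*(-12) = -3000)
G/50 + m(1)/((8*(-10))) = -3000/50 + (1 - 1*1)/((8*(-10))) = -3000*1/50 + (1 - 1)/(-80) = -60 + 0*(-1/80) = -60 + 0 = -60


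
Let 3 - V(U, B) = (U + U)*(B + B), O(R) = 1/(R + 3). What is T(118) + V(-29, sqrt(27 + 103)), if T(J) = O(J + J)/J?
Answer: 84607/28202 + 116*sqrt(130) ≈ 1325.6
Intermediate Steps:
O(R) = 1/(3 + R)
V(U, B) = 3 - 4*B*U (V(U, B) = 3 - (U + U)*(B + B) = 3 - 2*U*2*B = 3 - 4*B*U)
T(J) = 1/(J*(3 + 2*J)) (T(J) = 1/((3 + (J + J))*J) = 1/((3 + 2*J)*J) = 1/(J*(3 + 2*J)))
T(118) + V(-29, sqrt(27 + 103)) = 1/(118*(3 + 2*118)) + (3 - 4*sqrt(27 + 103)*(-29)) = 1/(118*(3 + 236)) + (3 - 4*sqrt(130)*(-29)) = (1/118)/239 + (3 + 116*sqrt(130)) = (1/118)*(1/239) + (3 + 116*sqrt(130)) = 1/28202 + (3 + 116*sqrt(130)) = 84607/28202 + 116*sqrt(130)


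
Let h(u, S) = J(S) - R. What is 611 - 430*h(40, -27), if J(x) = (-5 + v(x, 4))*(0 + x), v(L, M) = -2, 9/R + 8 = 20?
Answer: -160673/2 ≈ -80337.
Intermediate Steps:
R = ¾ (R = 9/(-8 + 20) = 9/12 = 9*(1/12) = ¾ ≈ 0.75000)
J(x) = -7*x (J(x) = (-5 - 2)*(0 + x) = -7*x)
h(u, S) = -¾ - 7*S (h(u, S) = -7*S - 1*¾ = -7*S - ¾ = -¾ - 7*S)
611 - 430*h(40, -27) = 611 - 430*(-¾ - 7*(-27)) = 611 - 430*(-¾ + 189) = 611 - 430*753/4 = 611 - 161895/2 = -160673/2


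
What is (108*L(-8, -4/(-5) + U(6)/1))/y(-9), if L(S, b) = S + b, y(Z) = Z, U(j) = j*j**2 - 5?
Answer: -12228/5 ≈ -2445.6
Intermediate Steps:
U(j) = -5 + j**3 (U(j) = j**3 - 5 = -5 + j**3)
(108*L(-8, -4/(-5) + U(6)/1))/y(-9) = (108*(-8 + (-4/(-5) + (-5 + 6**3)/1)))/(-9) = (108*(-8 + (-4*(-1/5) + (-5 + 216)*1)))*(-1/9) = (108*(-8 + (4/5 + 211*1)))*(-1/9) = (108*(-8 + (4/5 + 211)))*(-1/9) = (108*(-8 + 1059/5))*(-1/9) = (108*(1019/5))*(-1/9) = (110052/5)*(-1/9) = -12228/5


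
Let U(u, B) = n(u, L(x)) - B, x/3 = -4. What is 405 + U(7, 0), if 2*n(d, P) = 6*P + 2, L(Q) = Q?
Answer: 370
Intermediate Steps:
x = -12 (x = 3*(-4) = -12)
n(d, P) = 1 + 3*P (n(d, P) = (6*P + 2)/2 = (2 + 6*P)/2 = 1 + 3*P)
U(u, B) = -35 - B (U(u, B) = (1 + 3*(-12)) - B = (1 - 36) - B = -35 - B)
405 + U(7, 0) = 405 + (-35 - 1*0) = 405 + (-35 + 0) = 405 - 35 = 370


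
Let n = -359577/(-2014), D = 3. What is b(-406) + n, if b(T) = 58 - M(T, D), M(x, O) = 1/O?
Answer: 1427153/6042 ≈ 236.21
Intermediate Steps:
b(T) = 173/3 (b(T) = 58 - 1/3 = 173/3)
n = 359577/2014 (n = -359577*(-1/2014) = 359577/2014 ≈ 178.54)
b(-406) + n = 173/3 + 359577/2014 = 1427153/6042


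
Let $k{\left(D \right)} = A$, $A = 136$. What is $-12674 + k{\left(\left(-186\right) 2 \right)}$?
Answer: $-12538$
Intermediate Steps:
$k{\left(D \right)} = 136$
$-12674 + k{\left(\left(-186\right) 2 \right)} = -12674 + 136 = -12538$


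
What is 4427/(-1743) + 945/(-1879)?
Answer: -9965468/3275097 ≈ -3.0428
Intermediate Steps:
4427/(-1743) + 945/(-1879) = 4427*(-1/1743) + 945*(-1/1879) = -4427/1743 - 945/1879 = -9965468/3275097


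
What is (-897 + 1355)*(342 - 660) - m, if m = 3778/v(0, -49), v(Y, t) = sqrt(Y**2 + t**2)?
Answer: -7140334/49 ≈ -1.4572e+5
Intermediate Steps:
m = 3778/49 (m = 3778/(sqrt(0**2 + (-49)**2)) = 3778/(sqrt(0 + 2401)) = 3778/(sqrt(2401)) = 3778/49 ≈ 77.102)
(-897 + 1355)*(342 - 660) - m = (-897 + 1355)*(342 - 660) - 1*3778/49 = 458*(-318) - 3778/49 = -145644 - 3778/49 = -7140334/49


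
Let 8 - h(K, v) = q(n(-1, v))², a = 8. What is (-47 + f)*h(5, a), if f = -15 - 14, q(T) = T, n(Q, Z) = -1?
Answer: -532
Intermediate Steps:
f = -29
h(K, v) = 7 (h(K, v) = 8 - 1*(-1)² = 8 - 1*1 = 8 - 1 = 7)
(-47 + f)*h(5, a) = (-47 - 29)*7 = -76*7 = -532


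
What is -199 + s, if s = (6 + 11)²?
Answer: 90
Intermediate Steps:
s = 289 (s = 17² = 289)
-199 + s = -199 + 289 = 90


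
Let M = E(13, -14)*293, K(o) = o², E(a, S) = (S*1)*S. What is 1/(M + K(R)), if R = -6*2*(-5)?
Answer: 1/61028 ≈ 1.6386e-5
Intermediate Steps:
E(a, S) = S² (E(a, S) = S*S = S²)
R = 60 (R = -12*(-5) = 60)
M = 57428 (M = (-14)²*293 = 196*293 = 57428)
1/(M + K(R)) = 1/(57428 + 60²) = 1/(57428 + 3600) = 1/61028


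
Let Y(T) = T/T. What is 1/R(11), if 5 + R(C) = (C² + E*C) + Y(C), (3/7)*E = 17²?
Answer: 3/22604 ≈ 0.00013272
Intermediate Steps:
E = 2023/3 (E = (7/3)*17² = (7/3)*289 = 2023/3 ≈ 674.33)
Y(T) = 1
R(C) = -4 + C² + 2023*C/3 (R(C) = -5 + ((C² + 2023*C/3) + 1) = -5 + (1 + C² + 2023*C/3) = -4 + C² + 2023*C/3)
1/R(11) = 1/(-4 + 11² + (2023/3)*11) = 1/(-4 + 121 + 22253/3) = 1/(22604/3) = 3/22604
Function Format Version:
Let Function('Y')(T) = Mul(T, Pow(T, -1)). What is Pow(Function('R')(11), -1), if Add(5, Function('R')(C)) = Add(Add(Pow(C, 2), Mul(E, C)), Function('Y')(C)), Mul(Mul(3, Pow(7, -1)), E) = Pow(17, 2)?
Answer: Rational(3, 22604) ≈ 0.00013272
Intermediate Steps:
E = Rational(2023, 3) (E = Mul(Rational(7, 3), Pow(17, 2)) = Mul(Rational(7, 3), 289) = Rational(2023, 3) ≈ 674.33)
Function('Y')(T) = 1
Function('R')(C) = Add(-4, Pow(C, 2), Mul(Rational(2023, 3), C)) (Function('R')(C) = Add(-5, Add(Add(Pow(C, 2), Mul(Rational(2023, 3), C)), 1)) = Add(-5, Add(1, Pow(C, 2), Mul(Rational(2023, 3), C))) = Add(-4, Pow(C, 2), Mul(Rational(2023, 3), C)))
Pow(Function('R')(11), -1) = Pow(Add(-4, Pow(11, 2), Mul(Rational(2023, 3), 11)), -1) = Pow(Add(-4, 121, Rational(22253, 3)), -1) = Pow(Rational(22604, 3), -1) = Rational(3, 22604)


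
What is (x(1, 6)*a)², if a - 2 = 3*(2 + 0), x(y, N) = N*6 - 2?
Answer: 73984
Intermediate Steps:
x(y, N) = -2 + 6*N (x(y, N) = 6*N - 2 = -2 + 6*N)
a = 8 (a = 2 + 3*(2 + 0) = 2 + 3*2 = 2 + 6 = 8)
(x(1, 6)*a)² = ((-2 + 6*6)*8)² = ((-2 + 36)*8)² = (34*8)² = 272² = 73984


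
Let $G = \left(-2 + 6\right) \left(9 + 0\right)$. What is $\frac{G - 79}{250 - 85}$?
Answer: $- \frac{43}{165} \approx -0.26061$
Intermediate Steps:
$G = 36$ ($G = 4 \cdot 9 = 36$)
$\frac{G - 79}{250 - 85} = \frac{36 - 79}{250 - 85} = - \frac{43}{165}$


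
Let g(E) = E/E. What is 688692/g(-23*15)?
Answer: 688692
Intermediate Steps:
g(E) = 1
688692/g(-23*15) = 688692/1 = 688692*1 = 688692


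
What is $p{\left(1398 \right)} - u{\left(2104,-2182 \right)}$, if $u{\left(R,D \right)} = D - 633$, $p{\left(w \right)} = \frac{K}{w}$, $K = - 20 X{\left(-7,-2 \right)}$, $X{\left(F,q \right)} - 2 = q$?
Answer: $2815$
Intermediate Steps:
$X{\left(F,q \right)} = 2 + q$
$K = 0$ ($K = - 20 \left(2 - 2\right) = \left(-20\right) 0 = 0$)
$p{\left(w \right)} = 0$ ($p{\left(w \right)} = \frac{0}{w} = 0$)
$u{\left(R,D \right)} = -633 + D$ ($u{\left(R,D \right)} = D - 633 = -633 + D$)
$p{\left(1398 \right)} - u{\left(2104,-2182 \right)} = 0 - \left(-633 - 2182\right) = 0 - -2815 = 0 + 2815 = 2815$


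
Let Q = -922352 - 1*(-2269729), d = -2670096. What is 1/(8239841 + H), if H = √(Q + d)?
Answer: 8239841/67894981028000 - I*√1322719/67894981028000 ≈ 1.2136e-7 - 1.6939e-11*I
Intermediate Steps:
Q = 1347377 (Q = -922352 + 2269729 = 1347377)
H = I*√1322719 (H = √(1347377 - 2670096) = √(-1322719) = I*√1322719 ≈ 1150.1*I)
1/(8239841 + H) = 1/(8239841 + I*√1322719)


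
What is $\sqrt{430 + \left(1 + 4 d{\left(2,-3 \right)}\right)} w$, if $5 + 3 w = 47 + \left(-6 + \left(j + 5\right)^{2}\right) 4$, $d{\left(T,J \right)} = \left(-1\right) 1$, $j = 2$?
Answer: $\frac{214 \sqrt{427}}{3} \approx 1474.0$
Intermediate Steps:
$d{\left(T,J \right)} = -1$
$w = \frac{214}{3}$ ($w = - \frac{5}{3} + \frac{47 + \left(-6 + \left(2 + 5\right)^{2}\right) 4}{3} = - \frac{5}{3} + \frac{47 + \left(-6 + 7^{2}\right) 4}{3} = - \frac{5}{3} + \frac{47 + \left(-6 + 49\right) 4}{3} = - \frac{5}{3} + \frac{47 + 43 \cdot 4}{3} = - \frac{5}{3} + \frac{47 + 172}{3} = - \frac{5}{3} + \frac{1}{3} \cdot 219 = - \frac{5}{3} + 73 = \frac{214}{3} \approx 71.333$)
$\sqrt{430 + \left(1 + 4 d{\left(2,-3 \right)}\right)} w = \sqrt{430 + \left(1 + 4 \left(-1\right)\right)} \frac{214}{3} = \sqrt{430 + \left(1 - 4\right)} \frac{214}{3} = \sqrt{430 - 3} \cdot \frac{214}{3} = \sqrt{427} \cdot \frac{214}{3} = \frac{214 \sqrt{427}}{3}$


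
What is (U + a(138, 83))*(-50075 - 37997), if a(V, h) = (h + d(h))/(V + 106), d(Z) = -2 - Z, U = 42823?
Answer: -230061898580/61 ≈ -3.7715e+9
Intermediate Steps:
a(V, h) = -2/(106 + V) (a(V, h) = (h + (-2 - h))/(V + 106) = -2/(106 + V))
(U + a(138, 83))*(-50075 - 37997) = (42823 - 2/(106 + 138))*(-50075 - 37997) = (42823 - 2/244)*(-88072) = (42823 - 2*1/244)*(-88072) = (42823 - 1/122)*(-88072) = (5224405/122)*(-88072) = -230061898580/61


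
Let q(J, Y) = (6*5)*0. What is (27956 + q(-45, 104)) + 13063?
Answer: 41019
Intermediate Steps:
q(J, Y) = 0 (q(J, Y) = 30*0 = 0)
(27956 + q(-45, 104)) + 13063 = (27956 + 0) + 13063 = 27956 + 13063 = 41019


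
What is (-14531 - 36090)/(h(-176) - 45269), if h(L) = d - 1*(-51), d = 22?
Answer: 50621/45196 ≈ 1.1200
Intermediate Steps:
h(L) = 73 (h(L) = 22 - 1*(-51) = 22 + 51 = 73)
(-14531 - 36090)/(h(-176) - 45269) = (-14531 - 36090)/(73 - 45269) = -50621/(-45196) = -50621*(-1/45196) = 50621/45196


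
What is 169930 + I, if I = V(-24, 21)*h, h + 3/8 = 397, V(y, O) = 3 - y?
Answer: 1445111/8 ≈ 1.8064e+5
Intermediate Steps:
h = 3173/8 (h = -3/8 + 397 = 3173/8 ≈ 396.63)
I = 85671/8 (I = (3 - 1*(-24))*(3173/8) = (3 + 24)*(3173/8) = 27*(3173/8) = 85671/8 ≈ 10709.)
169930 + I = 169930 + 85671/8 = 1445111/8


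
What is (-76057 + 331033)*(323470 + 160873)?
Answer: 123495840768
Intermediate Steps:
(-76057 + 331033)*(323470 + 160873) = 254976*484343 = 123495840768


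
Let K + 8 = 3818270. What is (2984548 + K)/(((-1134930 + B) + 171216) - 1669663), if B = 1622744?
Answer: -6802810/1010633 ≈ -6.7312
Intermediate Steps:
K = 3818262 (K = -8 + 3818270 = 3818262)
(2984548 + K)/(((-1134930 + B) + 171216) - 1669663) = (2984548 + 3818262)/(((-1134930 + 1622744) + 171216) - 1669663) = 6802810/((487814 + 171216) - 1669663) = 6802810/(659030 - 1669663) = 6802810/(-1010633) = 6802810*(-1/1010633) = -6802810/1010633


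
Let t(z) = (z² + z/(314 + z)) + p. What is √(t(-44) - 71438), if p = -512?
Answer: 2*I*√35444670/45 ≈ 264.6*I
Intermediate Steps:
t(z) = -512 + z² + z/(314 + z) (t(z) = (z² + z/(314 + z)) - 512 = -512 + z² + z/(314 + z))
√(t(-44) - 71438) = √((-160768 + (-44)³ - 511*(-44) + 314*(-44)²)/(314 - 44) - 71438) = √((-160768 - 85184 + 22484 + 314*1936)/270 - 71438) = √((-160768 - 85184 + 22484 + 607904)/270 - 71438) = √((1/270)*384436 - 71438) = √(192218/135 - 71438) = √(-9451912/135) = 2*I*√35444670/45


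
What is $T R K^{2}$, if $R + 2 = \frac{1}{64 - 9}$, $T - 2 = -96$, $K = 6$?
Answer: $\frac{368856}{55} \approx 6706.5$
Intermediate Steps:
$T = -94$ ($T = 2 - 96 = -94$)
$R = - \frac{109}{55}$ ($R = -2 + \frac{1}{64 - 9} = -2 + \frac{1}{55} = - \frac{109}{55} \approx -1.9818$)
$T R K^{2} = \left(-94\right) \left(- \frac{109}{55}\right) 6^{2} = \frac{10246}{55} \cdot 36 = \frac{368856}{55}$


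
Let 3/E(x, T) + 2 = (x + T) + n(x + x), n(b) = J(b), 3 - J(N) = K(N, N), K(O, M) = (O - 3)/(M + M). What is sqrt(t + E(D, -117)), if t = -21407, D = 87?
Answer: I*sqrt(250532470595)/3421 ≈ 146.31*I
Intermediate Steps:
K(O, M) = (-3 + O)/(2*M) (K(O, M) = (-3 + O)/((2*M)) = (-3 + O)*(1/(2*M)) = (-3 + O)/(2*M))
J(N) = 3 - (-3 + N)/(2*N)
n(b) = (3 + 5*b)/(2*b)
E(x, T) = 3/(-2 + T + x + (3 + 10*x)/(4*x)) (E(x, T) = 3/(-2 + ((x + T) + (3 + 5*(x + x))/(2*(x + x)))) = 3/(-2 + ((T + x) + (3 + 5*(2*x))/(2*((2*x))))) = 3/(-2 + ((T + x) + (1/(2*x))*(3 + 10*x)/2)) = 3/(-2 + ((T + x) + (3 + 10*x)/(4*x))) = 3/(-2 + (T + x + (3 + 10*x)/(4*x))) = 3/(-2 + T + x + (3 + 10*x)/(4*x)))
sqrt(t + E(D, -117)) = sqrt(-21407 + 12*87/(3 - 2*87 + 4*87*(1 - 117 + 87))) = sqrt(-21407 + 12*87/(3 - 174 + 4*87*(-29))) = sqrt(-21407 + 12*87/(3 - 174 - 10092)) = sqrt(-21407 + 12*87/(-10263)) = sqrt(-21407 + 12*87*(-1/10263)) = sqrt(-21407 - 348/3421) = sqrt(-73233695/3421) = I*sqrt(250532470595)/3421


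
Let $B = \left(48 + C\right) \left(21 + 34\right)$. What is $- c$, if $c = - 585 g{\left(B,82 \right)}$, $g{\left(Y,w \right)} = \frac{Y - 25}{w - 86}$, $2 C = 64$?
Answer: $- \frac{2559375}{4} \approx -6.3984 \cdot 10^{5}$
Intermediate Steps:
$C = 32$ ($C = \frac{1}{2} \cdot 64 = 32$)
$B = 4400$ ($B = \left(48 + 32\right) \left(21 + 34\right) = 80 \cdot 55 = 4400$)
$g{\left(Y,w \right)} = \frac{-25 + Y}{-86 + w}$
$c = \frac{2559375}{4}$ ($c = - 585 \frac{-25 + 4400}{-86 + 82} = - 585 \frac{1}{-4} \cdot 4375 = - 585 \left(\left(- \frac{1}{4}\right) 4375\right) = \left(-585\right) \left(- \frac{4375}{4}\right) = \frac{2559375}{4} \approx 6.3984 \cdot 10^{5}$)
$- c = \left(-1\right) \frac{2559375}{4} = - \frac{2559375}{4}$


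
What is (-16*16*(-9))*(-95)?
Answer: -218880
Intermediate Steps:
(-16*16*(-9))*(-95) = -256*(-9)*(-95) = 2304*(-95) = -218880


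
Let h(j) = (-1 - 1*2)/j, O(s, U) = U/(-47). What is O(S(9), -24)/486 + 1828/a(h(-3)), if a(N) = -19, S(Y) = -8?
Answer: -6959120/72333 ≈ -96.209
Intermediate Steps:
O(s, U) = -U/47 (O(s, U) = U*(-1/47) = -U/47)
h(j) = -3/j (h(j) = (-1 - 2)/j = -3/j)
O(S(9), -24)/486 + 1828/a(h(-3)) = -1/47*(-24)/486 + 1828/(-19) = (24/47)*(1/486) + 1828*(-1/19) = 4/3807 - 1828/19 = -6959120/72333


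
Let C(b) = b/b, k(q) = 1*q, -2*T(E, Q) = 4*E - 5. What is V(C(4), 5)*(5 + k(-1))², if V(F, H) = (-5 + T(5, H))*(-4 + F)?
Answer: 600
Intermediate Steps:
T(E, Q) = 5/2 - 2*E (T(E, Q) = -(4*E - 5)/2 = -(-5 + 4*E)/2 = 5/2 - 2*E)
k(q) = q
C(b) = 1
V(F, H) = 50 - 25*F/2 (V(F, H) = (-5 + (5/2 - 2*5))*(-4 + F) = (-5 + (5/2 - 10))*(-4 + F) = (-5 - 15/2)*(-4 + F) = -25*(-4 + F)/2 = 50 - 25*F/2)
V(C(4), 5)*(5 + k(-1))² = (50 - 25/2*1)*(5 - 1)² = (50 - 25/2)*4² = (75/2)*16 = 600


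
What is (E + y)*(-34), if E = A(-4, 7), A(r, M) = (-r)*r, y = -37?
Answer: 1802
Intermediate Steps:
A(r, M) = -r²
E = -16 (E = -1*(-4)² = -1*16 = -16)
(E + y)*(-34) = (-16 - 37)*(-34) = -53*(-34) = 1802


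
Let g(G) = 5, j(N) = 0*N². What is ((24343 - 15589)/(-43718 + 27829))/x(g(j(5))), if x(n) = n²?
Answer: -8754/397225 ≈ -0.022038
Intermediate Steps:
j(N) = 0
((24343 - 15589)/(-43718 + 27829))/x(g(j(5))) = ((24343 - 15589)/(-43718 + 27829))/(5²) = (8754/(-15889))/25 = (8754*(-1/15889))*(1/25) = -8754/15889*1/25 = -8754/397225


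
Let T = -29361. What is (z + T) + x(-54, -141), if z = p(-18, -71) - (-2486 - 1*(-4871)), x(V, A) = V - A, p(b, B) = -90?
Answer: -31749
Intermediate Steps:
z = -2475 (z = -90 - (-2486 - 1*(-4871)) = -90 - (-2486 + 4871) = -90 - 1*2385 = -90 - 2385 = -2475)
(z + T) + x(-54, -141) = (-2475 - 29361) + (-54 - 1*(-141)) = -31836 + (-54 + 141) = -31836 + 87 = -31749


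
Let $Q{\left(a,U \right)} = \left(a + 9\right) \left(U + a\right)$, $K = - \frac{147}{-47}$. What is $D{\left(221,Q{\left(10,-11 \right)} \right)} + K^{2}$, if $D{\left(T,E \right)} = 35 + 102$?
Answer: $\frac{324242}{2209} \approx 146.78$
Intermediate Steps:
$K = \frac{147}{47}$ ($K = \left(-147\right) \left(- \frac{1}{47}\right) = \frac{147}{47} \approx 3.1277$)
$Q{\left(a,U \right)} = \left(9 + a\right) \left(U + a\right)$
$D{\left(T,E \right)} = 137$
$D{\left(221,Q{\left(10,-11 \right)} \right)} + K^{2} = 137 + \left(\frac{147}{47}\right)^{2} = 137 + \frac{21609}{2209} = \frac{324242}{2209}$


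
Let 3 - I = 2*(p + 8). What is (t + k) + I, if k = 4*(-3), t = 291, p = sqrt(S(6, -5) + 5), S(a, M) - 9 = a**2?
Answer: 266 - 10*sqrt(2) ≈ 251.86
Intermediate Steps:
S(a, M) = 9 + a**2
p = 5*sqrt(2) (p = sqrt((9 + 6**2) + 5) = sqrt((9 + 36) + 5) = sqrt(45 + 5) = sqrt(50) = 5*sqrt(2) ≈ 7.0711)
k = -12
I = -13 - 10*sqrt(2) (I = 3 - 2*(5*sqrt(2) + 8) = 3 - 2*(8 + 5*sqrt(2)) = 3 - (16 + 10*sqrt(2)) = 3 + (-16 - 10*sqrt(2)) = -13 - 10*sqrt(2) ≈ -27.142)
(t + k) + I = (291 - 12) + (-13 - 10*sqrt(2)) = 279 + (-13 - 10*sqrt(2)) = 266 - 10*sqrt(2)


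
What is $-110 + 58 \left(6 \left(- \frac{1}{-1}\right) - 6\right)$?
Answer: $-110$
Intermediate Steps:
$-110 + 58 \left(6 \left(- \frac{1}{-1}\right) - 6\right) = -110 + 58 \left(6 \left(\left(-1\right) \left(-1\right)\right) - 6\right) = -110 + 58 \left(6 \cdot 1 - 6\right) = -110 + 58 \left(6 - 6\right) = -110 + 58 \cdot 0 = -110 + 0 = -110$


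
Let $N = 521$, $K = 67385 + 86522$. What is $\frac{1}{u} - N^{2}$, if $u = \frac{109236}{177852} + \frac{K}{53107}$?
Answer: $- \frac{750394781431741}{2764488668} \approx -2.7144 \cdot 10^{5}$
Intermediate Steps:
$K = 153907$
$u = \frac{2764488668}{787098847}$ ($u = \frac{109236}{177852} + \frac{153907}{53107} = 109236 \cdot \frac{1}{177852} + 153907 \cdot \frac{1}{53107} = \frac{9103}{14821} + \frac{153907}{53107} = \frac{2764488668}{787098847} \approx 3.5123$)
$\frac{1}{u} - N^{2} = \frac{1}{\frac{2764488668}{787098847}} - 521^{2} = \frac{787098847}{2764488668} - 271441 = - \frac{750394781431741}{2764488668}$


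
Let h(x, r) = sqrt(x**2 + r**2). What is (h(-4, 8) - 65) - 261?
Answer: -326 + 4*sqrt(5) ≈ -317.06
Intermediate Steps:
h(x, r) = sqrt(r**2 + x**2)
(h(-4, 8) - 65) - 261 = (sqrt(8**2 + (-4)**2) - 65) - 261 = (sqrt(64 + 16) - 65) - 261 = (sqrt(80) - 65) - 261 = (4*sqrt(5) - 65) - 261 = (-65 + 4*sqrt(5)) - 261 = -326 + 4*sqrt(5)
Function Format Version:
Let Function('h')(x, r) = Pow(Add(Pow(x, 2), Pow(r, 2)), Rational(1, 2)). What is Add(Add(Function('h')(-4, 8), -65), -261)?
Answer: Add(-326, Mul(4, Pow(5, Rational(1, 2)))) ≈ -317.06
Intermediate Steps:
Function('h')(x, r) = Pow(Add(Pow(r, 2), Pow(x, 2)), Rational(1, 2))
Add(Add(Function('h')(-4, 8), -65), -261) = Add(Add(Pow(Add(Pow(8, 2), Pow(-4, 2)), Rational(1, 2)), -65), -261) = Add(Add(Pow(Add(64, 16), Rational(1, 2)), -65), -261) = Add(Add(Pow(80, Rational(1, 2)), -65), -261) = Add(Add(Mul(4, Pow(5, Rational(1, 2))), -65), -261) = Add(Add(-65, Mul(4, Pow(5, Rational(1, 2)))), -261) = Add(-326, Mul(4, Pow(5, Rational(1, 2))))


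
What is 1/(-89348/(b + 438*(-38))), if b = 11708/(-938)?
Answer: 3905945/20952106 ≈ 0.18642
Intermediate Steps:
b = -5854/469 (b = 11708*(-1/938) = -5854/469 ≈ -12.482)
1/(-89348/(b + 438*(-38))) = 1/(-89348/(-5854/469 + 438*(-38))) = 1/(-89348/(-5854/469 - 16644)) = 1/(-89348/(-7811890/469)) = 1/(-89348*(-469/7811890)) = 1/(20952106/3905945) = 3905945/20952106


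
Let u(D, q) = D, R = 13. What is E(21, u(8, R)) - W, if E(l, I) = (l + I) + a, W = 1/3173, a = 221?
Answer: 793249/3173 ≈ 250.00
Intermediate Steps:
W = 1/3173 ≈ 0.00031516
E(l, I) = 221 + I + l (E(l, I) = (l + I) + 221 = (I + l) + 221 = 221 + I + l)
E(21, u(8, R)) - W = (221 + 8 + 21) - 1*1/3173 = 250 - 1/3173 = 793249/3173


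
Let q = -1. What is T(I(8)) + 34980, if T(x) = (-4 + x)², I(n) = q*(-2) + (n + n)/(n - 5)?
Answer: 314920/9 ≈ 34991.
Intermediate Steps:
I(n) = 2 + 2*n/(-5 + n) (I(n) = -1*(-2) + (n + n)/(n - 5) = 2 + (2*n)/(-5 + n) = 2 + 2*n/(-5 + n))
T(I(8)) + 34980 = (-4 + 2*(-5 + 2*8)/(-5 + 8))² + 34980 = (-4 + 2*(-5 + 16)/3)² + 34980 = (-4 + 2*(⅓)*11)² + 34980 = (-4 + 22/3)² + 34980 = (10/3)² + 34980 = 100/9 + 34980 = 314920/9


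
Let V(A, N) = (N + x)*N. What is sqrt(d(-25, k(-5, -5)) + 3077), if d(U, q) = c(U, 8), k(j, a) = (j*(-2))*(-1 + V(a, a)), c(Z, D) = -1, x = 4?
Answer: 2*sqrt(769) ≈ 55.462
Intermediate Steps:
V(A, N) = N*(4 + N) (V(A, N) = (N + 4)*N = (4 + N)*N = N*(4 + N))
k(j, a) = -2*j*(-1 + a*(4 + a)) (k(j, a) = (j*(-2))*(-1 + a*(4 + a)) = (-2*j)*(-1 + a*(4 + a)) = -2*j*(-1 + a*(4 + a)))
d(U, q) = -1
sqrt(d(-25, k(-5, -5)) + 3077) = sqrt(-1 + 3077) = sqrt(3076) = 2*sqrt(769)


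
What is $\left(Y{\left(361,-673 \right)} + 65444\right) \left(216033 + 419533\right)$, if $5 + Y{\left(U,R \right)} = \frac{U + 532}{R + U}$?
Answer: $\frac{6487881561725}{156} \approx 4.1589 \cdot 10^{10}$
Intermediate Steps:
$Y{\left(U,R \right)} = -5 + \frac{532 + U}{R + U}$ ($Y{\left(U,R \right)} = -5 + \frac{U + 532}{R + U} = -5 + \frac{532 + U}{R + U}$)
$\left(Y{\left(361,-673 \right)} + 65444\right) \left(216033 + 419533\right) = \left(\frac{532 - -3365 - 1444}{-673 + 361} + 65444\right) \left(216033 + 419533\right) = \left(\frac{532 + 3365 - 1444}{-312} + 65444\right) 635566 = \left(\left(- \frac{1}{312}\right) 2453 + 65444\right) 635566 = \left(- \frac{2453}{312} + 65444\right) 635566 = \frac{20416075}{312} \cdot 635566 = \frac{6487881561725}{156}$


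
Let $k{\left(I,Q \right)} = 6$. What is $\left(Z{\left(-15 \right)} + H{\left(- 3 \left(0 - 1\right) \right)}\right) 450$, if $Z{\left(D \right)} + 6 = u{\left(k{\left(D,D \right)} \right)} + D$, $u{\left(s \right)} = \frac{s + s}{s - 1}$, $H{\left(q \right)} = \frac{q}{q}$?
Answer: $-7920$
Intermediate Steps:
$H{\left(q \right)} = 1$
$u{\left(s \right)} = \frac{2 s}{-1 + s}$
$Z{\left(D \right)} = - \frac{18}{5} + D$ ($Z{\left(D \right)} = -6 + \left(2 \cdot 6 \frac{1}{-1 + 6} + D\right) = -6 + \left(2 \cdot 6 \cdot \frac{1}{5} + D\right) = -6 + \left(\frac{12}{5} + D\right) = - \frac{18}{5} + D$)
$\left(Z{\left(-15 \right)} + H{\left(- 3 \left(0 - 1\right) \right)}\right) 450 = \left(\left(- \frac{18}{5} - 15\right) + 1\right) 450 = \left(- \frac{93}{5} + 1\right) 450 = \left(- \frac{88}{5}\right) 450 = -7920$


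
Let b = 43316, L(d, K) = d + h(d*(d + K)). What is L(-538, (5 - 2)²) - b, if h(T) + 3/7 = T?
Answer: 1685233/7 ≈ 2.4075e+5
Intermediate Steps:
h(T) = -3/7 + T
L(d, K) = -3/7 + d + d*(K + d) (L(d, K) = d + (-3/7 + d*(d + K)) = d + (-3/7 + d*(K + d)) = -3/7 + d + d*(K + d))
L(-538, (5 - 2)²) - b = (-3/7 - 538 - 538*((5 - 2)² - 538)) - 1*43316 = (-3/7 - 538 - 538*(3² - 538)) - 43316 = (-3/7 - 538 - 538*(9 - 538)) - 43316 = (-3/7 - 538 - 538*(-529)) - 43316 = (-3/7 - 538 + 284602) - 43316 = 1988445/7 - 43316 = 1685233/7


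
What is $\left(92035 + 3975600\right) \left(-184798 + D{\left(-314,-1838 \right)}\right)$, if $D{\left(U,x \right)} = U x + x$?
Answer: $1588395196960$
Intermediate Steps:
$D{\left(U,x \right)} = x + U x$
$\left(92035 + 3975600\right) \left(-184798 + D{\left(-314,-1838 \right)}\right) = \left(92035 + 3975600\right) \left(-184798 - 1838 \left(1 - 314\right)\right) = 4067635 \left(-184798 - -575294\right) = 4067635 \left(-184798 + 575294\right) = 4067635 \cdot 390496 = 1588395196960$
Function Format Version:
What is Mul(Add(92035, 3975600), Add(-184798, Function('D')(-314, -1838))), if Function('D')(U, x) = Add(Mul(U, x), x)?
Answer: 1588395196960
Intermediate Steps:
Function('D')(U, x) = Add(x, Mul(U, x))
Mul(Add(92035, 3975600), Add(-184798, Function('D')(-314, -1838))) = Mul(Add(92035, 3975600), Add(-184798, Mul(-1838, Add(1, -314)))) = Mul(4067635, Add(-184798, Mul(-1838, -313))) = Mul(4067635, Add(-184798, 575294)) = Mul(4067635, 390496) = 1588395196960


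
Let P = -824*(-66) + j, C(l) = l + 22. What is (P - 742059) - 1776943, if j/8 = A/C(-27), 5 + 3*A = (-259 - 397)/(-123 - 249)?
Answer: -3438139702/1395 ≈ -2.4646e+6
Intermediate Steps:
A = -301/279 (A = -5/3 + ((-259 - 397)/(-123 - 249))/3 = -5/3 + (-656/(-372))/3 = -5/3 + (-656*(-1/372))/3 = -5/3 + (⅓)*(164/93) = -5/3 + 164/279 = -301/279 ≈ -1.0789)
C(l) = 22 + l
j = 2408/1395 (j = 8*(-301/(279*(22 - 27))) = 8*(-301/279/(-5)) = 8*(-301/279*(-⅕)) = 8*(301/1395) = 2408/1395 ≈ 1.7262)
P = 75868088/1395 (P = -824*(-66) + 2408/1395 = 54384 + 2408/1395 = 75868088/1395 ≈ 54386.)
(P - 742059) - 1776943 = (75868088/1395 - 742059) - 1776943 = -959304217/1395 - 1776943 = -3438139702/1395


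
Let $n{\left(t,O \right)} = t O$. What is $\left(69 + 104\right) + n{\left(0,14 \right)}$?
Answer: $173$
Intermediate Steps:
$n{\left(t,O \right)} = O t$
$\left(69 + 104\right) + n{\left(0,14 \right)} = \left(69 + 104\right) + 14 \cdot 0 = 173 + 0 = 173$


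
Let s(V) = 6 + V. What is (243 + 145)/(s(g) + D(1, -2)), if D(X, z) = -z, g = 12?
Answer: 97/5 ≈ 19.400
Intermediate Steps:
(243 + 145)/(s(g) + D(1, -2)) = (243 + 145)/((6 + 12) - 1*(-2)) = 388/(18 + 2) = 388/20 = 388*(1/20) = 97/5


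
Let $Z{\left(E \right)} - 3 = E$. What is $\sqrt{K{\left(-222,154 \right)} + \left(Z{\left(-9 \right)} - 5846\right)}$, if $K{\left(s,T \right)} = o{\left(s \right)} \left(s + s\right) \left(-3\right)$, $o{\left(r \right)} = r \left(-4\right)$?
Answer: $2 \sqrt{294241} \approx 1084.9$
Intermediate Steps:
$o{\left(r \right)} = - 4 r$
$Z{\left(E \right)} = 3 + E$
$K{\left(s,T \right)} = 24 s^{2}$ ($K{\left(s,T \right)} = - 4 s \left(s + s\right) \left(-3\right) = - 4 s 2 s \left(-3\right) = - 8 s^{2} \left(-3\right) = 24 s^{2}$)
$\sqrt{K{\left(-222,154 \right)} + \left(Z{\left(-9 \right)} - 5846\right)} = \sqrt{24 \left(-222\right)^{2} + \left(\left(3 - 9\right) - 5846\right)} = \sqrt{24 \cdot 49284 - 5852} = \sqrt{1182816 - 5852} = \sqrt{1176964} = 2 \sqrt{294241}$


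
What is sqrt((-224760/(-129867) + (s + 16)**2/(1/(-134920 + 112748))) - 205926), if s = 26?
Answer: I*sqrt(73678224165077134)/43289 ≈ 6270.4*I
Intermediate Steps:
sqrt((-224760/(-129867) + (s + 16)**2/(1/(-134920 + 112748))) - 205926) = sqrt((-224760/(-129867) + (26 + 16)**2/(1/(-134920 + 112748))) - 205926) = sqrt((-224760*(-1/129867) + 42**2/(1/(-22172))) - 205926) = sqrt((74920/43289 + 1764/(-1/22172)) - 205926) = sqrt((74920/43289 + 1764*(-22172)) - 205926) = sqrt((74920/43289 - 39111408) - 205926) = sqrt(-1693093665992/43289 - 205926) = sqrt(-1702007996606/43289) = I*sqrt(73678224165077134)/43289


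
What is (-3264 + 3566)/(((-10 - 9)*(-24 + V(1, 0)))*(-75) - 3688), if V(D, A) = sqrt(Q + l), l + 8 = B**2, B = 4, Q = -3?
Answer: -11442176/1425347419 - 430350*sqrt(5)/1425347419 ≈ -0.0087028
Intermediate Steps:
l = 8 (l = -8 + 4**2 = -8 + 16 = 8)
V(D, A) = sqrt(5) (V(D, A) = sqrt(-3 + 8) = sqrt(5))
(-3264 + 3566)/(((-10 - 9)*(-24 + V(1, 0)))*(-75) - 3688) = (-3264 + 3566)/(((-10 - 9)*(-24 + sqrt(5)))*(-75) - 3688) = 302/(-19*(-24 + sqrt(5))*(-75) - 3688) = 302/((456 - 19*sqrt(5))*(-75) - 3688) = 302/((-34200 + 1425*sqrt(5)) - 3688) = 302/(-37888 + 1425*sqrt(5))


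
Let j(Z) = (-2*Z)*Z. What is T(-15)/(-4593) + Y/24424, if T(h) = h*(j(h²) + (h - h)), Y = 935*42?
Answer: -6152263815/18696572 ≈ -329.06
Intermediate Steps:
Y = 39270
j(Z) = -2*Z²
T(h) = -2*h⁵ (T(h) = h*(-2*h⁴ + (h - h)) = h*(-2*h⁴ + 0) = h*(-2*h⁴) = -2*h⁵)
T(-15)/(-4593) + Y/24424 = -2*(-15)⁵/(-4593) + 39270/24424 = -2*(-759375)*(-1/4593) + 39270*(1/24424) = 1518750*(-1/4593) + 19635/12212 = -506250/1531 + 19635/12212 = -6152263815/18696572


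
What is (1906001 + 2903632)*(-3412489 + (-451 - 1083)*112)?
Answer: -17239153133001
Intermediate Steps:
(1906001 + 2903632)*(-3412489 + (-451 - 1083)*112) = 4809633*(-3412489 - 1534*112) = 4809633*(-3412489 - 171808) = 4809633*(-3584297) = -17239153133001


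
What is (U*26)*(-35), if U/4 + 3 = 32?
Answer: -105560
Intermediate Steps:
U = 116 (U = -12 + 4*32 = -12 + 128 = 116)
(U*26)*(-35) = (116*26)*(-35) = 3016*(-35) = -105560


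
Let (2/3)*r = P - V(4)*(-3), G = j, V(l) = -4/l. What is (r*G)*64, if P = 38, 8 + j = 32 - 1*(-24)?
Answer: 161280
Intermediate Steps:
j = 48 (j = -8 + (32 - 1*(-24)) = -8 + (32 + 24) = -8 + 56 = 48)
G = 48
r = 105/2 (r = 3*(38 - -4/4*(-3))/2 = 3*(38 - -4*¼*(-3))/2 = 3*(38 - (-1*(-3)))/2 = 3*(38 - 3)/2 = (3/2)*35 = 105/2 ≈ 52.500)
(r*G)*64 = ((105/2)*48)*64 = 2520*64 = 161280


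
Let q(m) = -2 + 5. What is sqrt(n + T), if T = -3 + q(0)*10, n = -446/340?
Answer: sqrt(742390)/170 ≈ 5.0684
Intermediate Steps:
q(m) = 3
n = -223/170 (n = -446*1/340 = -223/170 ≈ -1.3118)
T = 27 (T = -3 + 3*10 = -3 + 30 = 27)
sqrt(n + T) = sqrt(-223/170 + 27) = sqrt(4367/170) = sqrt(742390)/170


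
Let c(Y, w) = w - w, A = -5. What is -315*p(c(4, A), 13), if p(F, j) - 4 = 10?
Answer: -4410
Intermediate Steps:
c(Y, w) = 0
p(F, j) = 14 (p(F, j) = 4 + 10 = 14)
-315*p(c(4, A), 13) = -315*14 = -4410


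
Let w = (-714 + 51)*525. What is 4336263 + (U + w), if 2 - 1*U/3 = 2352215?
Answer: -3068451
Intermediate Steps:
U = -7056639 (U = 6 - 3*2352215 = 6 - 7056645 = -7056639)
w = -348075 (w = -663*525 = -348075)
4336263 + (U + w) = 4336263 + (-7056639 - 348075) = 4336263 - 7404714 = -3068451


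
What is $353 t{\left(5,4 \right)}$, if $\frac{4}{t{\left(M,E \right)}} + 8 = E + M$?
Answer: $1412$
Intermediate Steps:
$t{\left(M,E \right)} = \frac{4}{-8 + E + M}$ ($t{\left(M,E \right)} = \frac{4}{-8 + \left(E + M\right)} = \frac{4}{-8 + E + M}$)
$353 t{\left(5,4 \right)} = 353 \frac{4}{-8 + 4 + 5} = 353 \cdot \frac{4}{1} = 353 \cdot 4 \cdot 1 = 353 \cdot 4 = 1412$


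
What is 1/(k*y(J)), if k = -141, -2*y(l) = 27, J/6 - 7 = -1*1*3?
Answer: 2/3807 ≈ 0.00052535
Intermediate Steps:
J = 24 (J = 42 + 6*(-1*1*3) = 42 + 6*(-1*3) = 42 + 6*(-3) = 42 - 18 = 24)
y(l) = -27/2 (y(l) = -½*27 = -27/2)
1/(k*y(J)) = 1/(-141*(-27/2)) = 1/(3807/2) = 2/3807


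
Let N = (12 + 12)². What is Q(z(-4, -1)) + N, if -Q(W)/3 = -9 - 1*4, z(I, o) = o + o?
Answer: 615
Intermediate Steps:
z(I, o) = 2*o
Q(W) = 39 (Q(W) = -3*(-9 - 1*4) = -3*(-9 - 4) = -3*(-13) = 39)
N = 576 (N = 24² = 576)
Q(z(-4, -1)) + N = 39 + 576 = 615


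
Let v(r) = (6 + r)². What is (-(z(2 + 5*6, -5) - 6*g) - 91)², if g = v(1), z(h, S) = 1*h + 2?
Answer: 28561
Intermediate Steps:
z(h, S) = 2 + h (z(h, S) = h + 2 = 2 + h)
g = 49 (g = (6 + 1)² = 7² = 49)
(-(z(2 + 5*6, -5) - 6*g) - 91)² = (-((2 + (2 + 5*6)) - 6*49) - 91)² = (-((2 + (2 + 30)) - 294) - 91)² = (-((2 + 32) - 294) - 91)² = (-(34 - 294) - 91)² = (-1*(-260) - 91)² = (260 - 91)² = 169² = 28561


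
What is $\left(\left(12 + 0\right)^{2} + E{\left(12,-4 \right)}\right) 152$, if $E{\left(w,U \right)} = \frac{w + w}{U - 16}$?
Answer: $\frac{108528}{5} \approx 21706.0$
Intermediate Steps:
$E{\left(w,U \right)} = \frac{2 w}{-16 + U}$
$\left(\left(12 + 0\right)^{2} + E{\left(12,-4 \right)}\right) 152 = \left(\left(12 + 0\right)^{2} + 2 \cdot 12 \frac{1}{-16 - 4}\right) 152 = \left(12^{2} + 2 \cdot 12 \frac{1}{-20}\right) 152 = \left(144 + 2 \cdot 12 \left(- \frac{1}{20}\right)\right) 152 = \left(144 - \frac{6}{5}\right) 152 = \frac{714}{5} \cdot 152 = \frac{108528}{5}$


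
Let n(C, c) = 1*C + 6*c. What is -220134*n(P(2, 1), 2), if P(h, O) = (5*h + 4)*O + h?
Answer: -6163752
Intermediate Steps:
P(h, O) = h + O*(4 + 5*h) (P(h, O) = (4 + 5*h)*O + h = O*(4 + 5*h) + h = h + O*(4 + 5*h))
n(C, c) = C + 6*c
-220134*n(P(2, 1), 2) = -220134*((2 + 4*1 + 5*1*2) + 6*2) = -220134*((2 + 4 + 10) + 12) = -220134*(16 + 12) = -220134*28 = -6163752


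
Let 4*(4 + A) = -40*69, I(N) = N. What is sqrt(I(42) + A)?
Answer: 2*I*sqrt(163) ≈ 25.534*I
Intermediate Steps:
A = -694 (A = -4 + (-40*69)/4 = -4 + (1/4)*(-2760) = -4 - 690 = -694)
sqrt(I(42) + A) = sqrt(42 - 694) = sqrt(-652) = 2*I*sqrt(163)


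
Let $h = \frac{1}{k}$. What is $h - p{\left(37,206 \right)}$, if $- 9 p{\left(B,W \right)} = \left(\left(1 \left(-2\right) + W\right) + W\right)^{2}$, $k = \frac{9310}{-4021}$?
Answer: $\frac{1564974811}{83790} \approx 18677.0$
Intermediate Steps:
$k = - \frac{9310}{4021}$ ($k = 9310 \left(- \frac{1}{4021}\right) = - \frac{9310}{4021} \approx -2.3153$)
$p{\left(B,W \right)} = - \frac{\left(-2 + 2 W\right)^{2}}{9}$ ($p{\left(B,W \right)} = - \frac{\left(\left(1 \left(-2\right) + W\right) + W\right)^{2}}{9} = - \frac{\left(\left(-2 + W\right) + W\right)^{2}}{9} = - \frac{\left(-2 + 2 W\right)^{2}}{9}$)
$h = - \frac{4021}{9310}$ ($h = \frac{1}{- \frac{9310}{4021}} = - \frac{4021}{9310} \approx -0.4319$)
$h - p{\left(37,206 \right)} = - \frac{4021}{9310} - - \frac{4 \left(-1 + 206\right)^{2}}{9} = - \frac{4021}{9310} - - \frac{4 \cdot 205^{2}}{9} = - \frac{4021}{9310} - \left(- \frac{4}{9}\right) 42025 = - \frac{4021}{9310} - - \frac{168100}{9} = - \frac{4021}{9310} + \frac{168100}{9} = \frac{1564974811}{83790}$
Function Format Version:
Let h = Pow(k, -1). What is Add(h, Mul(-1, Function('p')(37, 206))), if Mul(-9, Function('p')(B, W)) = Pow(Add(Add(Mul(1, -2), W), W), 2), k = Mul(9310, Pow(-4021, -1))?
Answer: Rational(1564974811, 83790) ≈ 18677.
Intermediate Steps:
k = Rational(-9310, 4021) (k = Mul(9310, Rational(-1, 4021)) = Rational(-9310, 4021) ≈ -2.3153)
Function('p')(B, W) = Mul(Rational(-1, 9), Pow(Add(-2, Mul(2, W)), 2)) (Function('p')(B, W) = Mul(Rational(-1, 9), Pow(Add(Add(Mul(1, -2), W), W), 2)) = Mul(Rational(-1, 9), Pow(Add(Add(-2, W), W), 2)) = Mul(Rational(-1, 9), Pow(Add(-2, Mul(2, W)), 2)))
h = Rational(-4021, 9310) (h = Pow(Rational(-9310, 4021), -1) = Rational(-4021, 9310) ≈ -0.43190)
Add(h, Mul(-1, Function('p')(37, 206))) = Add(Rational(-4021, 9310), Mul(-1, Mul(Rational(-4, 9), Pow(Add(-1, 206), 2)))) = Add(Rational(-4021, 9310), Mul(-1, Mul(Rational(-4, 9), Pow(205, 2)))) = Add(Rational(-4021, 9310), Mul(-1, Mul(Rational(-4, 9), 42025))) = Add(Rational(-4021, 9310), Mul(-1, Rational(-168100, 9))) = Add(Rational(-4021, 9310), Rational(168100, 9)) = Rational(1564974811, 83790)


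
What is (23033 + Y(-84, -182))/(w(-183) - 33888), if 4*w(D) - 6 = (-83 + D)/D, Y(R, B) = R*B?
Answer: -7012743/6201163 ≈ -1.1309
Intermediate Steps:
Y(R, B) = B*R
w(D) = 3/2 + (-83 + D)/(4*D) (w(D) = 3/2 + ((-83 + D)/D)/4 = 3/2 + (-83 + D)/(4*D))
(23033 + Y(-84, -182))/(w(-183) - 33888) = (23033 - 182*(-84))/((¼)*(-83 + 7*(-183))/(-183) - 33888) = (23033 + 15288)/((¼)*(-1/183)*(-83 - 1281) - 33888) = 38321/((¼)*(-1/183)*(-1364) - 33888) = 38321/(341/183 - 33888) = 38321/(-6201163/183) = 38321*(-183/6201163) = -7012743/6201163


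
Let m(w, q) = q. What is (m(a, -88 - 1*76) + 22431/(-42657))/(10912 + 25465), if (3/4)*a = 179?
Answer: -2339393/517244563 ≈ -0.0045228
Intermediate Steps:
a = 716/3 (a = (4/3)*179 = 716/3 ≈ 238.67)
(m(a, -88 - 1*76) + 22431/(-42657))/(10912 + 25465) = ((-88 - 1*76) + 22431/(-42657))/(10912 + 25465) = ((-88 - 76) + 22431*(-1/42657))/36377 = (-164 - 7477/14219)*(1/36377) = -2339393/14219*1/36377 = -2339393/517244563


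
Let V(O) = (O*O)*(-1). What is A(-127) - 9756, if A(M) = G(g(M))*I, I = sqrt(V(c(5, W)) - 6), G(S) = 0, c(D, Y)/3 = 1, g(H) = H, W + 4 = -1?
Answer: -9756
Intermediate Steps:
W = -5 (W = -4 - 1 = -5)
c(D, Y) = 3 (c(D, Y) = 3*1 = 3)
V(O) = -O**2 (V(O) = O**2*(-1) = -O**2)
I = I*sqrt(15) (I = sqrt(-1*3**2 - 6) = sqrt(-1*9 - 6) = sqrt(-9 - 6) = sqrt(-15) = I*sqrt(15) ≈ 3.873*I)
A(M) = 0 (A(M) = 0*(I*sqrt(15)) = 0)
A(-127) - 9756 = 0 - 9756 = -9756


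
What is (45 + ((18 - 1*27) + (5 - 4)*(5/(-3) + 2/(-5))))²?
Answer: 259081/225 ≈ 1151.5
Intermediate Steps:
(45 + ((18 - 1*27) + (5 - 4)*(5/(-3) + 2/(-5))))² = (45 + ((18 - 27) + 1*(5*(-⅓) + 2*(-⅕))))² = (45 + (-9 + 1*(-5/3 - ⅖)))² = (45 + (-9 + 1*(-31/15)))² = (45 + (-9 - 31/15))² = (45 - 166/15)² = (509/15)² = 259081/225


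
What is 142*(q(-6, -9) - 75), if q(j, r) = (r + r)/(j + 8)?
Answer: -11928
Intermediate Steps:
q(j, r) = 2*r/(8 + j) (q(j, r) = (2*r)/(8 + j) = 2*r/(8 + j))
142*(q(-6, -9) - 75) = 142*(2*(-9)/(8 - 6) - 75) = 142*(2*(-9)/2 - 75) = 142*(2*(-9)*(1/2) - 75) = 142*(-9 - 75) = 142*(-84) = -11928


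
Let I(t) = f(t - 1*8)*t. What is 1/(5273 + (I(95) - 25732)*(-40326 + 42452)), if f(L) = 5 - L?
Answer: -1/71262499 ≈ -1.4033e-8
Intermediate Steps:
I(t) = t*(13 - t) (I(t) = (5 - (t - 1*8))*t = (5 - (t - 8))*t = (5 - (-8 + t))*t = (5 + (8 - t))*t = (13 - t)*t = t*(13 - t))
1/(5273 + (I(95) - 25732)*(-40326 + 42452)) = 1/(5273 + (95*(13 - 1*95) - 25732)*(-40326 + 42452)) = 1/(5273 + (95*(13 - 95) - 25732)*2126) = 1/(5273 + (95*(-82) - 25732)*2126) = 1/(5273 + (-7790 - 25732)*2126) = 1/(5273 - 33522*2126) = 1/(5273 - 71267772) = 1/(-71262499) = -1/71262499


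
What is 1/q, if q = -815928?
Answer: -1/815928 ≈ -1.2256e-6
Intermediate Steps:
1/q = 1/(-815928) = -1/815928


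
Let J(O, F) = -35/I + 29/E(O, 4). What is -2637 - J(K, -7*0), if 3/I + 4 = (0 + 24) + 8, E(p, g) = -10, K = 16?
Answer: -69223/30 ≈ -2307.4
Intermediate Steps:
I = 3/28 (I = 3/(-4 + ((0 + 24) + 8)) = 3/(-4 + (24 + 8)) = 3/(-4 + 32) = 3/28 ≈ 0.10714)
J(O, F) = -9887/30 (J(O, F) = -35/3/28 + 29/(-10) = -35*28/3 + 29*(-⅒) = -980/3 - 29/10 = -9887/30)
-2637 - J(K, -7*0) = -2637 - 1*(-9887/30) = -2637 + 9887/30 = -69223/30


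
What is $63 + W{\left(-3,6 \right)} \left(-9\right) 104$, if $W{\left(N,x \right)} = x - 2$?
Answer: $-3681$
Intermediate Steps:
$W{\left(N,x \right)} = -2 + x$
$63 + W{\left(-3,6 \right)} \left(-9\right) 104 = 63 + \left(-2 + 6\right) \left(-9\right) 104 = 63 + 4 \left(-9\right) 104 = 63 - 3744 = -3681$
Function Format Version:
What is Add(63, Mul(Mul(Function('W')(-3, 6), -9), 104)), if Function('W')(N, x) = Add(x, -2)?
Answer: -3681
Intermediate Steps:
Function('W')(N, x) = Add(-2, x)
Add(63, Mul(Mul(Function('W')(-3, 6), -9), 104)) = Add(63, Mul(Mul(Add(-2, 6), -9), 104)) = Add(63, Mul(Mul(4, -9), 104)) = Add(63, Mul(-36, 104)) = Add(63, -3744) = -3681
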